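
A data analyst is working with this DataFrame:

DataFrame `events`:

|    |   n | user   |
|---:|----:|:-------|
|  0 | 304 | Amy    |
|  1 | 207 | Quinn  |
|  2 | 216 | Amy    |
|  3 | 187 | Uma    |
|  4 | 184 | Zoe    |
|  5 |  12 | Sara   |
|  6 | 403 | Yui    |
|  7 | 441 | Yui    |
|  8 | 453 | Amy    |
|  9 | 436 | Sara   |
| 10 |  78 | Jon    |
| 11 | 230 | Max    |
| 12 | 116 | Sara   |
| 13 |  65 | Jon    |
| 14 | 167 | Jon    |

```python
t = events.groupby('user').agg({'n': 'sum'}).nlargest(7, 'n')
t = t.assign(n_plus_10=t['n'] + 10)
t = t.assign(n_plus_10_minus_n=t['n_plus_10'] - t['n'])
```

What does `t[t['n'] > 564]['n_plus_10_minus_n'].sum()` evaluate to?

group by user, sum of n:
         n
user      
Amy    973
Jon    310
Max    230
Quinn  207
Sara   564
Uma    187
Yui    844
Zoe    184
take 7 rows with largest n:
         n
user      
Amy    973
Yui    844
Sara   564
Jon    310
Max    230
Quinn  207
Uma    187
add column n_plus_10 = t['n'] + 10:
         n  n_plus_10
user                 
Amy    973        983
Yui    844        854
Sara   564        574
Jon    310        320
Max    230        240
Quinn  207        217
Uma    187        197
add column n_plus_10_minus_n = t['n_plus_10'] - t['n']:
         n  n_plus_10  n_plus_10_minus_n
user                                    
Amy    973        983                 10
Yui    844        854                 10
Sara   564        574                 10
Jon    310        320                 10
Max    230        240                 10
Quinn  207        217                 10
Uma    187        197                 10
filter rows where n > 564:
        n  n_plus_10  n_plus_10_minus_n
user                                   
Amy   973        983                 10
Yui   844        854                 10
sum of column 'n_plus_10_minus_n' → 20

20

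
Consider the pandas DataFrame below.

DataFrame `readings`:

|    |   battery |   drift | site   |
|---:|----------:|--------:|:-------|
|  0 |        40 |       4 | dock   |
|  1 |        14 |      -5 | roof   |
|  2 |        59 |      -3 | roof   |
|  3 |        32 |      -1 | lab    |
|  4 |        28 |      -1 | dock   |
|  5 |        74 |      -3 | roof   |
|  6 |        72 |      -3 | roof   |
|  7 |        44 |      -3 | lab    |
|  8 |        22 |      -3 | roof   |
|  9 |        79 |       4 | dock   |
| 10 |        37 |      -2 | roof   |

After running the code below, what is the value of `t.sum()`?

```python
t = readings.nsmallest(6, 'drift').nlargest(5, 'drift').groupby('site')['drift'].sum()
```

-15

take 6 rows with smallest drift:
   battery  drift  site
1       14     -5  roof
2       59     -3  roof
5       74     -3  roof
6       72     -3  roof
7       44     -3   lab
8       22     -3  roof
take 5 rows with largest drift:
   battery  drift  site
2       59     -3  roof
5       74     -3  roof
6       72     -3  roof
7       44     -3   lab
8       22     -3  roof
group by site, sum of drift:
site
lab     -3
roof   -12
Name: drift, dtype: int64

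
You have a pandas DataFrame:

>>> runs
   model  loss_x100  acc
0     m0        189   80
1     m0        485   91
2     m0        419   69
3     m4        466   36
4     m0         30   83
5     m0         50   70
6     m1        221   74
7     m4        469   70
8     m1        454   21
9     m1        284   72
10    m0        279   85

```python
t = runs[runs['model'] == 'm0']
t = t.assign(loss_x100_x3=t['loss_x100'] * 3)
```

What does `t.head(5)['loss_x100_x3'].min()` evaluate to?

90

filter rows where model == 'm0':
   model  loss_x100  acc
0     m0        189   80
1     m0        485   91
2     m0        419   69
4     m0         30   83
5     m0         50   70
10    m0        279   85
add column loss_x100_x3 = t['loss_x100'] * 3:
   model  loss_x100  acc  loss_x100_x3
0     m0        189   80           567
1     m0        485   91          1455
2     m0        419   69          1257
4     m0         30   83            90
5     m0         50   70           150
10    m0        279   85           837
take first 5 rows:
  model  loss_x100  acc  loss_x100_x3
0    m0        189   80           567
1    m0        485   91          1455
2    m0        419   69          1257
4    m0         30   83            90
5    m0         50   70           150
Hence 90.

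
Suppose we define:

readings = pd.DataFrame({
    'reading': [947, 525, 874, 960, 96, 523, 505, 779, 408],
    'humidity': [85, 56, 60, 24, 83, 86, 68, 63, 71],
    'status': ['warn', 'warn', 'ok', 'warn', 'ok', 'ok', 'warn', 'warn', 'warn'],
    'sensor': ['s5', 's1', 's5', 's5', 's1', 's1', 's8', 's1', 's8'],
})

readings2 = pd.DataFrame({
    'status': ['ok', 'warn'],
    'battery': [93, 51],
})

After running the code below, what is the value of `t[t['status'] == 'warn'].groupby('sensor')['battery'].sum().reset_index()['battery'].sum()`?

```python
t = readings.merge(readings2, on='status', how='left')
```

merge on 'status' (how='left') → 9 rows:
   reading  humidity status sensor  battery
0      947        85   warn     s5       51
1      525        56   warn     s1       51
2      874        60     ok     s5       93
3      960        24   warn     s5       51
4       96        83     ok     s1       93
5      523        86     ok     s1       93
6      505        68   warn     s8       51
7      779        63   warn     s1       51
8      408        71   warn     s8       51
filter rows where status == 'warn':
   reading  humidity status sensor  battery
0      947        85   warn     s5       51
1      525        56   warn     s1       51
3      960        24   warn     s5       51
6      505        68   warn     s8       51
7      779        63   warn     s1       51
8      408        71   warn     s8       51
group by sensor, sum of battery:
sensor
s1    102
s5    102
s8    102
Name: battery, dtype: int64
reset_index():
  sensor  battery
0     s1      102
1     s5      102
2     s8      102
Hence 306.

306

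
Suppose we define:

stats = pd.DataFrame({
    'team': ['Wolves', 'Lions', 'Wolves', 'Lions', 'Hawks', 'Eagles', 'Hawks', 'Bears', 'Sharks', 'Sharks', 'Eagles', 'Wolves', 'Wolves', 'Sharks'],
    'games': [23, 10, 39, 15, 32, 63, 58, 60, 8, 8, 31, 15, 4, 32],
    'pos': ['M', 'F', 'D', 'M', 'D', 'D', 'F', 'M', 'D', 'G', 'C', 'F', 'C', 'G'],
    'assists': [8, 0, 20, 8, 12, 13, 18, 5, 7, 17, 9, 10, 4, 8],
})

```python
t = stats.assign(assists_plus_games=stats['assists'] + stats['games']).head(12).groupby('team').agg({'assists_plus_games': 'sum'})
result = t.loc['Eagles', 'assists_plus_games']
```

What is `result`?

116

add column assists_plus_games = stats['assists'] + stats['games']:
      team  games pos  assists  assists_plus_games
0   Wolves     23   M        8                  31
1    Lions     10   F        0                  10
2   Wolves     39   D       20                  59
3    Lions     15   M        8                  23
4    Hawks     32   D       12                  44
5   Eagles     63   D       13                  76
6    Hawks     58   F       18                  76
7    Bears     60   M        5                  65
8   Sharks      8   D        7                  15
9   Sharks      8   G       17                  25
10  Eagles     31   C        9                  40
11  Wolves     15   F       10                  25
12  Wolves      4   C        4                   8
13  Sharks     32   G        8                  40
take first 12 rows:
      team  games pos  assists  assists_plus_games
0   Wolves     23   M        8                  31
1    Lions     10   F        0                  10
2   Wolves     39   D       20                  59
3    Lions     15   M        8                  23
4    Hawks     32   D       12                  44
5   Eagles     63   D       13                  76
6    Hawks     58   F       18                  76
7    Bears     60   M        5                  65
8   Sharks      8   D        7                  15
9   Sharks      8   G       17                  25
10  Eagles     31   C        9                  40
11  Wolves     15   F       10                  25
group by team, sum of assists_plus_games:
        assists_plus_games
team                      
Bears                   65
Eagles                 116
Hawks                  120
Lions                   33
Sharks                  40
Wolves                 115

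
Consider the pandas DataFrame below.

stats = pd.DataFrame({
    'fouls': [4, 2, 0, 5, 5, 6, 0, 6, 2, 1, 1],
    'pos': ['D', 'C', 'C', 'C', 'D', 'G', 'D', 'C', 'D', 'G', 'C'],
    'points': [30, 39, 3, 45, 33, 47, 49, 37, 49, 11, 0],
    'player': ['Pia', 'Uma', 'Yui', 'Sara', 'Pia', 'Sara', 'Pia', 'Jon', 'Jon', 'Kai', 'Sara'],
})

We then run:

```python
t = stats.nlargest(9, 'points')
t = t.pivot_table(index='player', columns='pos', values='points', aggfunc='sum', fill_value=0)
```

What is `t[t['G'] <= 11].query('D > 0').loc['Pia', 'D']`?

take 9 rows with largest points:
   fouls pos  points player
6      0   D      49    Pia
8      2   D      49    Jon
5      6   G      47   Sara
3      5   C      45   Sara
1      2   C      39    Uma
7      6   C      37    Jon
4      5   D      33    Pia
0      4   D      30    Pia
9      1   G      11    Kai
pivot: rows=player, cols=pos, sum(points):
pos      C    D   G
player             
Jon     37   49   0
Kai      0    0  11
Pia      0  112   0
Sara    45    0  47
Uma     39    0   0
filter rows where G <= 11:
pos      C    D   G
player             
Jon     37   49   0
Kai      0    0  11
Pia      0  112   0
Uma     39    0   0
filter rows where D > 0:
pos      C    D  G
player            
Jon     37   49  0
Pia      0  112  0
The value at row 'Pia', column 'D' is 112.

112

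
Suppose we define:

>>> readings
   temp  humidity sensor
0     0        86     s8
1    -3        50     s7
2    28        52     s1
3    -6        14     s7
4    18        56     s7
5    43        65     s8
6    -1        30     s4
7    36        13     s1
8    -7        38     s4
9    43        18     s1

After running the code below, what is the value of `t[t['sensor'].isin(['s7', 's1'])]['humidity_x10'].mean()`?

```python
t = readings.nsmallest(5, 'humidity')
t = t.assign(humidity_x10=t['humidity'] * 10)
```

150.0

take 5 rows with smallest humidity:
   temp  humidity sensor
7    36        13     s1
3    -6        14     s7
9    43        18     s1
6    -1        30     s4
8    -7        38     s4
add column humidity_x10 = t['humidity'] * 10:
   temp  humidity sensor  humidity_x10
7    36        13     s1           130
3    -6        14     s7           140
9    43        18     s1           180
6    -1        30     s4           300
8    -7        38     s4           380
filter rows where sensor in ['s7', 's1']:
   temp  humidity sensor  humidity_x10
7    36        13     s1           130
3    -6        14     s7           140
9    43        18     s1           180
Finally, mean of column 'humidity_x10' = 150.0.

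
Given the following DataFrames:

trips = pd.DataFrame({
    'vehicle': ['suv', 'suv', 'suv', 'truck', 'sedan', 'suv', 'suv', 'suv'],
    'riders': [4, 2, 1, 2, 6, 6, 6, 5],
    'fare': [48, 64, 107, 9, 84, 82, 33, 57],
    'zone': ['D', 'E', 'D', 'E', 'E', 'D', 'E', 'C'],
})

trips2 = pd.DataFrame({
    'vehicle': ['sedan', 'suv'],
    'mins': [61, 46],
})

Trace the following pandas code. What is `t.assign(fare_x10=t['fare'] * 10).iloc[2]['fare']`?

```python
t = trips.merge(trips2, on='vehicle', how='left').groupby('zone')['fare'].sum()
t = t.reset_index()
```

merge on 'vehicle' (how='left') → 8 rows:
  vehicle  riders  fare zone  mins
0     suv       4    48    D  46.0
1     suv       2    64    E  46.0
2     suv       1   107    D  46.0
3   truck       2     9    E   NaN
4   sedan       6    84    E  61.0
5     suv       6    82    D  46.0
6     suv       6    33    E  46.0
7     suv       5    57    C  46.0
group by zone, sum of fare:
zone
C     57
D    237
E    190
Name: fare, dtype: int64
reset_index():
  zone  fare
0    C    57
1    D   237
2    E   190
add column fare_x10 = t['fare'] * 10:
  zone  fare  fare_x10
0    C    57       570
1    D   237      2370
2    E   190      1900

190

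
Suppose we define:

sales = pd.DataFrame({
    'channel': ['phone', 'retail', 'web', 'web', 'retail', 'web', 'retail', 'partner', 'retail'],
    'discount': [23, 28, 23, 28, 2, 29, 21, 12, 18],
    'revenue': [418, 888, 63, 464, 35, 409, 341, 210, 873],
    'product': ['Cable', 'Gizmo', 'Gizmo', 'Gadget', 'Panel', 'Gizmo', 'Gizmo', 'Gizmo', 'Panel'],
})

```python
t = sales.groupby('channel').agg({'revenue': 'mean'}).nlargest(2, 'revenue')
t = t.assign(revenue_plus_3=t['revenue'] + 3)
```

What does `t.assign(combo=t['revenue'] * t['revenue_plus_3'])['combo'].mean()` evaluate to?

231501.90625

group by channel, mean of revenue:
         revenue
channel         
partner   210.00
phone     418.00
retail    534.25
web       312.00
take 2 rows with largest revenue:
         revenue
channel         
retail    534.25
phone     418.00
add column revenue_plus_3 = t['revenue'] + 3:
         revenue  revenue_plus_3
channel                         
retail    534.25          537.25
phone     418.00          421.00
add column combo = t['revenue'] * t['revenue_plus_3']:
         revenue  revenue_plus_3        combo
channel                                      
retail    534.25          537.25  287025.8125
phone     418.00          421.00  175978.0000
So mean() = 231501.90625.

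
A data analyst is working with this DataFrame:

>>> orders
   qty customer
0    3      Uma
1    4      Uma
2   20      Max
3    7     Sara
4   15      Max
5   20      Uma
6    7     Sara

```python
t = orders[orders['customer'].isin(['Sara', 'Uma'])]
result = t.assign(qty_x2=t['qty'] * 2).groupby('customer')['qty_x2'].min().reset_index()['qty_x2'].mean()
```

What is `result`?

filter rows where customer in ['Sara', 'Uma']:
   qty customer
0    3      Uma
1    4      Uma
3    7     Sara
5   20      Uma
6    7     Sara
add column qty_x2 = t['qty'] * 2:
   qty customer  qty_x2
0    3      Uma       6
1    4      Uma       8
3    7     Sara      14
5   20      Uma      40
6    7     Sara      14
group by customer, min of qty_x2:
customer
Sara    14
Uma      6
Name: qty_x2, dtype: int64
reset_index():
  customer  qty_x2
0     Sara      14
1      Uma       6
Then the mean of column 'qty_x2': 10.0

10.0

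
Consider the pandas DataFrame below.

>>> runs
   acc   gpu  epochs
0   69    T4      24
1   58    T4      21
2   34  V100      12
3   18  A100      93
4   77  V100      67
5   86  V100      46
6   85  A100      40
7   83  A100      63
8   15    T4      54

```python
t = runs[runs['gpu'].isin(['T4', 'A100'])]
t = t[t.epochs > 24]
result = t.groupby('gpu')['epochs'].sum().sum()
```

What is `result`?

filter rows where gpu in ['T4', 'A100']:
   acc   gpu  epochs
0   69    T4      24
1   58    T4      21
3   18  A100      93
6   85  A100      40
7   83  A100      63
8   15    T4      54
filter rows where epochs > 24:
   acc   gpu  epochs
3   18  A100      93
6   85  A100      40
7   83  A100      63
8   15    T4      54
group by gpu, sum of epochs:
gpu
A100    196
T4       54
Name: epochs, dtype: int64
So sum() = 250.

250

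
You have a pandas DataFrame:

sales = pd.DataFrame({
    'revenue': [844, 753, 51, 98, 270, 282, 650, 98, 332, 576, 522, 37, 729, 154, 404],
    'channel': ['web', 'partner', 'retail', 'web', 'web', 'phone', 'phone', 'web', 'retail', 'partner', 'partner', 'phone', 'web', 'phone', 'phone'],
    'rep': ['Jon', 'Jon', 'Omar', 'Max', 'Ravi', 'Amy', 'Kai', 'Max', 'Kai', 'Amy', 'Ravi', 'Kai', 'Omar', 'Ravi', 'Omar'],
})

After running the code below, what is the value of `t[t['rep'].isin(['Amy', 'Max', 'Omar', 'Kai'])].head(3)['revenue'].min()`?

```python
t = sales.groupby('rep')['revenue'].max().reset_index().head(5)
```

98

group by rep, max of revenue:
rep
Amy     576
Jon     844
Kai     650
Max      98
Omar    729
Ravi    522
Name: revenue, dtype: int64
reset_index():
    rep  revenue
0   Amy      576
1   Jon      844
2   Kai      650
3   Max       98
4  Omar      729
5  Ravi      522
take first 5 rows:
    rep  revenue
0   Amy      576
1   Jon      844
2   Kai      650
3   Max       98
4  Omar      729
filter rows where rep in ['Amy', 'Max', 'Omar', 'Kai']:
    rep  revenue
0   Amy      576
2   Kai      650
3   Max       98
4  Omar      729
take first 3 rows:
   rep  revenue
0  Amy      576
2  Kai      650
3  Max       98
min of column 'revenue' → 98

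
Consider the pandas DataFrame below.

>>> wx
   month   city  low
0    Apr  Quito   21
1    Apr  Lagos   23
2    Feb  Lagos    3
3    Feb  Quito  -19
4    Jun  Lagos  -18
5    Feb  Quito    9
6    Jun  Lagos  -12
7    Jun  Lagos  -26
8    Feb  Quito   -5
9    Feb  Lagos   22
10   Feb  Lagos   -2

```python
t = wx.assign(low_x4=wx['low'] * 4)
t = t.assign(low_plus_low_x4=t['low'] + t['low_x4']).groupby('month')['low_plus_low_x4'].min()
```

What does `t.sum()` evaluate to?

add column low_x4 = wx['low'] * 4:
   month   city  low  low_x4
0    Apr  Quito   21      84
1    Apr  Lagos   23      92
2    Feb  Lagos    3      12
3    Feb  Quito  -19     -76
4    Jun  Lagos  -18     -72
5    Feb  Quito    9      36
6    Jun  Lagos  -12     -48
7    Jun  Lagos  -26    -104
8    Feb  Quito   -5     -20
9    Feb  Lagos   22      88
10   Feb  Lagos   -2      -8
add column low_plus_low_x4 = t['low'] + t['low_x4']:
   month   city  low  low_x4  low_plus_low_x4
0    Apr  Quito   21      84              105
1    Apr  Lagos   23      92              115
2    Feb  Lagos    3      12               15
3    Feb  Quito  -19     -76              -95
4    Jun  Lagos  -18     -72              -90
5    Feb  Quito    9      36               45
6    Jun  Lagos  -12     -48              -60
7    Jun  Lagos  -26    -104             -130
8    Feb  Quito   -5     -20              -25
9    Feb  Lagos   22      88              110
10   Feb  Lagos   -2      -8              -10
group by month, min of low_plus_low_x4:
month
Apr    105
Feb    -95
Jun   -130
Name: low_plus_low_x4, dtype: int64
The sum of the resulting series is -120.

-120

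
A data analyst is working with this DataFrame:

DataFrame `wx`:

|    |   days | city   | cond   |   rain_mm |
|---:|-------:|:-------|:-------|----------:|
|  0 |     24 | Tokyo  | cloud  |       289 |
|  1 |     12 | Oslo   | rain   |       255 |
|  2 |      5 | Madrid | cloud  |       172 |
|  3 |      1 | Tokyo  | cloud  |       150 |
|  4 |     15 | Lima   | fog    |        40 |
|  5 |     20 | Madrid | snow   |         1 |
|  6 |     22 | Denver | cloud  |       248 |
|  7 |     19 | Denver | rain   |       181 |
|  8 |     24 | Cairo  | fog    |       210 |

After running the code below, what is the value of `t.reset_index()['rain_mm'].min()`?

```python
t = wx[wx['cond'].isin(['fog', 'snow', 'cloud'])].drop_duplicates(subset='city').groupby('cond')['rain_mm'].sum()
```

250

filter rows where cond in ['fog', 'snow', 'cloud']:
   days    city   cond  rain_mm
0    24   Tokyo  cloud      289
2     5  Madrid  cloud      172
3     1   Tokyo  cloud      150
4    15    Lima    fog       40
5    20  Madrid   snow        1
6    22  Denver  cloud      248
8    24   Cairo    fog      210
drop duplicate city (keep=first):
   days    city   cond  rain_mm
0    24   Tokyo  cloud      289
2     5  Madrid  cloud      172
4    15    Lima    fog       40
6    22  Denver  cloud      248
8    24   Cairo    fog      210
group by cond, sum of rain_mm:
cond
cloud    709
fog      250
Name: rain_mm, dtype: int64
reset_index():
    cond  rain_mm
0  cloud      709
1    fog      250
Then the min of column 'rain_mm': 250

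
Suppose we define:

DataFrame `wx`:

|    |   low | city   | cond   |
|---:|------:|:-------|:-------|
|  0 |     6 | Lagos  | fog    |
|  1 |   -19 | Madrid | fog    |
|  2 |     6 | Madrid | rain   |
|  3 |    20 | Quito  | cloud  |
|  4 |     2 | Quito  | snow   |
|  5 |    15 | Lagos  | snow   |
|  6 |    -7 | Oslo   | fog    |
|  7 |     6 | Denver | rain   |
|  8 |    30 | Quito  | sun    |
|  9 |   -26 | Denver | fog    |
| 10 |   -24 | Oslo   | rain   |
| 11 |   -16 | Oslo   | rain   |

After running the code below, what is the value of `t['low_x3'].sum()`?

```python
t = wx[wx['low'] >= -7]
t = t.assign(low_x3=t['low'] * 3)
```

234

filter rows where low >= -7:
   low    city   cond
0    6   Lagos    fog
2    6  Madrid   rain
3   20   Quito  cloud
4    2   Quito   snow
5   15   Lagos   snow
6   -7    Oslo    fog
7    6  Denver   rain
8   30   Quito    sun
add column low_x3 = t['low'] * 3:
   low    city   cond  low_x3
0    6   Lagos    fog      18
2    6  Madrid   rain      18
3   20   Quito  cloud      60
4    2   Quito   snow       6
5   15   Lagos   snow      45
6   -7    Oslo    fog     -21
7    6  Denver   rain      18
8   30   Quito    sun      90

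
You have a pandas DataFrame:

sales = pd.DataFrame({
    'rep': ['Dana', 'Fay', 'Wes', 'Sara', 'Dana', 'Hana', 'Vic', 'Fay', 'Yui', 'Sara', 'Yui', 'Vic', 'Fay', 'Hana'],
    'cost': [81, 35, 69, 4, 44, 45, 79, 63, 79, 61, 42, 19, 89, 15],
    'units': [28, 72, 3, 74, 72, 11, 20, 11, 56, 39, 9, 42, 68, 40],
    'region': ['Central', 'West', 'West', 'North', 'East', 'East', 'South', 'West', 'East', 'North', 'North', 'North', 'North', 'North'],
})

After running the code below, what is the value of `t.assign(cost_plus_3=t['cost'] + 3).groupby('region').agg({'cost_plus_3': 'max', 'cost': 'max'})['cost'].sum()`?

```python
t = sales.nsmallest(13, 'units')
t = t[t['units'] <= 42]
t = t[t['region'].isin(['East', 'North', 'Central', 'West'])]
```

take 13 rows with smallest units:
     rep  cost  units   region
2    Wes    69      3     West
10   Yui    42      9    North
5   Hana    45     11     East
7    Fay    63     11     West
6    Vic    79     20    South
0   Dana    81     28  Central
9   Sara    61     39    North
13  Hana    15     40    North
11   Vic    19     42    North
8    Yui    79     56     East
12   Fay    89     68    North
1    Fay    35     72     West
4   Dana    44     72     East
filter rows where units <= 42:
     rep  cost  units   region
2    Wes    69      3     West
10   Yui    42      9    North
5   Hana    45     11     East
7    Fay    63     11     West
6    Vic    79     20    South
0   Dana    81     28  Central
9   Sara    61     39    North
13  Hana    15     40    North
11   Vic    19     42    North
filter rows where region in ['East', 'North', 'Central', 'West']:
     rep  cost  units   region
2    Wes    69      3     West
10   Yui    42      9    North
5   Hana    45     11     East
7    Fay    63     11     West
0   Dana    81     28  Central
9   Sara    61     39    North
13  Hana    15     40    North
11   Vic    19     42    North
add column cost_plus_3 = t['cost'] + 3:
     rep  cost  units   region  cost_plus_3
2    Wes    69      3     West           72
10   Yui    42      9    North           45
5   Hana    45     11     East           48
7    Fay    63     11     West           66
0   Dana    81     28  Central           84
9   Sara    61     39    North           64
13  Hana    15     40    North           18
11   Vic    19     42    North           22
group by region: max(cost_plus_3), max(cost):
         cost_plus_3  cost
region                    
Central           84    81
East              48    45
North             64    61
West              72    69
So sum() = 256.

256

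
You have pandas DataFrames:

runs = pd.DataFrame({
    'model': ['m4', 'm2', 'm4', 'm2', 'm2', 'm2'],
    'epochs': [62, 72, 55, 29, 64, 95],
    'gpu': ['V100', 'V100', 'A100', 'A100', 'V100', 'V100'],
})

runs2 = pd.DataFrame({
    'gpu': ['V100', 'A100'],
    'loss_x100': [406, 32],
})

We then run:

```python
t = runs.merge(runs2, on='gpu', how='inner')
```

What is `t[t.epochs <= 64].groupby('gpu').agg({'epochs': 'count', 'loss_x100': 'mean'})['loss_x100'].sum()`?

merge on 'gpu' (how='inner') → 6 rows:
  model  epochs   gpu  loss_x100
0    m4      62  V100        406
1    m2      72  V100        406
2    m4      55  A100         32
3    m2      29  A100         32
4    m2      64  V100        406
5    m2      95  V100        406
filter rows where epochs <= 64:
  model  epochs   gpu  loss_x100
0    m4      62  V100        406
2    m4      55  A100         32
3    m2      29  A100         32
4    m2      64  V100        406
group by gpu: count(epochs), mean(loss_x100):
      epochs  loss_x100
gpu                    
A100       2       32.0
V100       2      406.0
Finally, sum of column 'loss_x100' = 438.0.

438.0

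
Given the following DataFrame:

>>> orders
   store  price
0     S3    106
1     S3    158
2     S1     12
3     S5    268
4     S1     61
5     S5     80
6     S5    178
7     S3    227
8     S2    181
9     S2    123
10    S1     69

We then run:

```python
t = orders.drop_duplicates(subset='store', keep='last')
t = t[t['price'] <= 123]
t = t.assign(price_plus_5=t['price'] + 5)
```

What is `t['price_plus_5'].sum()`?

drop duplicate store (keep=last):
   store  price
6     S5    178
7     S3    227
9     S2    123
10    S1     69
filter rows where price <= 123:
   store  price
9     S2    123
10    S1     69
add column price_plus_5 = t['price'] + 5:
   store  price  price_plus_5
9     S2    123           128
10    S1     69            74

202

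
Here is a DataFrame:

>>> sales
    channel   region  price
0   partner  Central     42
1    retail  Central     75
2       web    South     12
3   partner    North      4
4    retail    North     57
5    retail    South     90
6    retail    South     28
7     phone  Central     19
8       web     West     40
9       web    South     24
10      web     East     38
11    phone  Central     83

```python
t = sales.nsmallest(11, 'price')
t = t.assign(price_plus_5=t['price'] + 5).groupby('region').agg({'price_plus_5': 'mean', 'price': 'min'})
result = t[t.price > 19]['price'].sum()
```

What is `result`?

take 11 rows with smallest price:
    channel   region  price
3   partner    North      4
2       web    South     12
7     phone  Central     19
9       web    South     24
6    retail    South     28
10      web     East     38
8       web     West     40
0   partner  Central     42
4    retail    North     57
1    retail  Central     75
11    phone  Central     83
add column price_plus_5 = t['price'] + 5:
    channel   region  price  price_plus_5
3   partner    North      4             9
2       web    South     12            17
7     phone  Central     19            24
9       web    South     24            29
6    retail    South     28            33
10      web     East     38            43
8       web     West     40            45
0   partner  Central     42            47
4    retail    North     57            62
1    retail  Central     75            80
11    phone  Central     83            88
group by region: mean(price_plus_5), min(price):
         price_plus_5  price
region                      
Central     59.750000     19
East        43.000000     38
North       35.500000      4
South       26.333333     12
West        45.000000     40
filter rows where price > 19:
        price_plus_5  price
region                     
East            43.0     38
West            45.0     40

78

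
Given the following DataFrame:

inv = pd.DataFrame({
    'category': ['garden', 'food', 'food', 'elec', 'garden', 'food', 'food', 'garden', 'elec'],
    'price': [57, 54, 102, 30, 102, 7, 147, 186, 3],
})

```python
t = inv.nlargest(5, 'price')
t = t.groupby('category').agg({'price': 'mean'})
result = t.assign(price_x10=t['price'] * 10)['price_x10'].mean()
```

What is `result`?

take 5 rows with largest price:
  category  price
7   garden    186
6     food    147
2     food    102
4   garden    102
0   garden     57
group by category, mean of price:
          price
category       
food      124.5
garden    115.0
add column price_x10 = t['price'] * 10:
          price  price_x10
category                  
food      124.5     1245.0
garden    115.0     1150.0
Then the mean of column 'price_x10': 1197.5

1197.5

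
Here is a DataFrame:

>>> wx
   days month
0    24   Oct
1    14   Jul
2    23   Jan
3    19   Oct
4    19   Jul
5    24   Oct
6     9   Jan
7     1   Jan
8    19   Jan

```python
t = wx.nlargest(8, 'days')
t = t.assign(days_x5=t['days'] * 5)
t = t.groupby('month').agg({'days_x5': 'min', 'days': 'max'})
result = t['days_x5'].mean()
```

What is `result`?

take 8 rows with largest days:
   days month
0    24   Oct
5    24   Oct
2    23   Jan
3    19   Oct
4    19   Jul
8    19   Jan
1    14   Jul
6     9   Jan
add column days_x5 = t['days'] * 5:
   days month  days_x5
0    24   Oct      120
5    24   Oct      120
2    23   Jan      115
3    19   Oct       95
4    19   Jul       95
8    19   Jan       95
1    14   Jul       70
6     9   Jan       45
group by month: min(days_x5), max(days):
       days_x5  days
month               
Jan         45    23
Jul         70    19
Oct         95    24
Taking the mean of column 'days_x5' gives 70.0.

70.0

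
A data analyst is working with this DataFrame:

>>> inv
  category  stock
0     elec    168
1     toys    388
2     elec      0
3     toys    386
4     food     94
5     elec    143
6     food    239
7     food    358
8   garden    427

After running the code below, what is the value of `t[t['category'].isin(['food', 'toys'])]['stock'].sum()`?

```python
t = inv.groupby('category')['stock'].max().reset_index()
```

746

group by category, max of stock:
category
elec      168
food      358
garden    427
toys      388
Name: stock, dtype: int64
reset_index():
  category  stock
0     elec    168
1     food    358
2   garden    427
3     toys    388
filter rows where category in ['food', 'toys']:
  category  stock
1     food    358
3     toys    388
sum of column 'stock' → 746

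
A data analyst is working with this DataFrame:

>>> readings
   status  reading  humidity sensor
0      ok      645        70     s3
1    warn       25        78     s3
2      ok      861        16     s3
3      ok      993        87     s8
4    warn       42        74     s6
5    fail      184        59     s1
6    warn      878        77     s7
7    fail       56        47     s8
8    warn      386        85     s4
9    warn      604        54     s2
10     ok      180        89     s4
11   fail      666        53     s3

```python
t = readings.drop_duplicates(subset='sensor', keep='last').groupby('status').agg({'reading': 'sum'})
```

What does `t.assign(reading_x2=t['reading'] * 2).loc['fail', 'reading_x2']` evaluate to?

1812

drop duplicate sensor (keep=last):
   status  reading  humidity sensor
4    warn       42        74     s6
5    fail      184        59     s1
6    warn      878        77     s7
7    fail       56        47     s8
9    warn      604        54     s2
10     ok      180        89     s4
11   fail      666        53     s3
group by status, sum of reading:
        reading
status         
fail        906
ok          180
warn       1524
add column reading_x2 = t['reading'] * 2:
        reading  reading_x2
status                     
fail        906        1812
ok          180         360
warn       1524        3048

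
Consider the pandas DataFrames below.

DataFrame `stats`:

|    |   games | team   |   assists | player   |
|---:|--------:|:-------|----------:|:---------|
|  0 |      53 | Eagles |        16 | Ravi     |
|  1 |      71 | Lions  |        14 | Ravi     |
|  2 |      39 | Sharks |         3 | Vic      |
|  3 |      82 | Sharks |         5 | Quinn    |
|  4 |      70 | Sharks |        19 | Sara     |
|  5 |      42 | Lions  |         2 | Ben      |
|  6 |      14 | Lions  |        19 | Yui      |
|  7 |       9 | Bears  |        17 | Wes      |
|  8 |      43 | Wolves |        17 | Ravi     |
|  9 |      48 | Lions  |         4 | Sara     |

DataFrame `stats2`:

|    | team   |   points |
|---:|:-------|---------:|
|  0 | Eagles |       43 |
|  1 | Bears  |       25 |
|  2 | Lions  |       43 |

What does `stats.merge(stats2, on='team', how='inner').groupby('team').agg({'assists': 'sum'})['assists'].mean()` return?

24.0

merge on 'team' (how='inner') → 6 rows:
   games    team  assists player  points
0     53  Eagles       16   Ravi      43
1     71   Lions       14   Ravi      43
2     42   Lions        2    Ben      43
3     14   Lions       19    Yui      43
4      9   Bears       17    Wes      25
5     48   Lions        4   Sara      43
group by team, sum of assists:
        assists
team           
Bears        17
Eagles       16
Lions        39
Taking the mean of column 'assists' gives 24.0.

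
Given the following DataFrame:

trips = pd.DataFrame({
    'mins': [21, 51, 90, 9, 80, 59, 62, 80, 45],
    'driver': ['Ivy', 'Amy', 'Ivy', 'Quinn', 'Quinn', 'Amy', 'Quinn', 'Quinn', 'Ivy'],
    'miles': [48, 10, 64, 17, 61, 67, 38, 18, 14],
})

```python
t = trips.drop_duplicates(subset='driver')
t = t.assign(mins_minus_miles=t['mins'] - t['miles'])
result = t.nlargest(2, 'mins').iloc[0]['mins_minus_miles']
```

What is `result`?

41

drop duplicate driver (keep=first):
   mins driver  miles
0    21    Ivy     48
1    51    Amy     10
3     9  Quinn     17
add column mins_minus_miles = t['mins'] - t['miles']:
   mins driver  miles  mins_minus_miles
0    21    Ivy     48               -27
1    51    Amy     10                41
3     9  Quinn     17                -8
take 2 rows with largest mins:
   mins driver  miles  mins_minus_miles
1    51    Amy     10                41
0    21    Ivy     48               -27
Hence 41.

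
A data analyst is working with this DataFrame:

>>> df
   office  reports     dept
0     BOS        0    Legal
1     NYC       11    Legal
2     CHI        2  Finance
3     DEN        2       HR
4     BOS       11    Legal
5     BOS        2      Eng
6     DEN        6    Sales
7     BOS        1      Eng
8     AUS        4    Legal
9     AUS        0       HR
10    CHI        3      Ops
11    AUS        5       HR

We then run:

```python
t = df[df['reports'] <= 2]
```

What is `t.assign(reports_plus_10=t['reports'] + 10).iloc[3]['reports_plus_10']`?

filter rows where reports <= 2:
  office  reports     dept
0    BOS        0    Legal
2    CHI        2  Finance
3    DEN        2       HR
5    BOS        2      Eng
7    BOS        1      Eng
9    AUS        0       HR
add column reports_plus_10 = t['reports'] + 10:
  office  reports     dept  reports_plus_10
0    BOS        0    Legal               10
2    CHI        2  Finance               12
3    DEN        2       HR               12
5    BOS        2      Eng               12
7    BOS        1      Eng               11
9    AUS        0       HR               10
So iloc[3]['reports_plus_10'] = 12.

12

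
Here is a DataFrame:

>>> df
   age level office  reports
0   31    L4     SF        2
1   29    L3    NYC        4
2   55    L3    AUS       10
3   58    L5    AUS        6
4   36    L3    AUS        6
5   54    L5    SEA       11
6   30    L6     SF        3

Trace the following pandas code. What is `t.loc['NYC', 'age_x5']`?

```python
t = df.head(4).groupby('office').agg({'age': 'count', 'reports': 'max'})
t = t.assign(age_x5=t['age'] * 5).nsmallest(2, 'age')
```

5

take first 4 rows:
   age level office  reports
0   31    L4     SF        2
1   29    L3    NYC        4
2   55    L3    AUS       10
3   58    L5    AUS        6
group by office: count(age), max(reports):
        age  reports
office              
AUS       2       10
NYC       1        4
SF        1        2
add column age_x5 = t['age'] * 5:
        age  reports  age_x5
office                      
AUS       2       10      10
NYC       1        4       5
SF        1        2       5
take 2 rows with smallest age:
        age  reports  age_x5
office                      
NYC       1        4       5
SF        1        2       5
value at row 'NYC', column 'age_x5' → 5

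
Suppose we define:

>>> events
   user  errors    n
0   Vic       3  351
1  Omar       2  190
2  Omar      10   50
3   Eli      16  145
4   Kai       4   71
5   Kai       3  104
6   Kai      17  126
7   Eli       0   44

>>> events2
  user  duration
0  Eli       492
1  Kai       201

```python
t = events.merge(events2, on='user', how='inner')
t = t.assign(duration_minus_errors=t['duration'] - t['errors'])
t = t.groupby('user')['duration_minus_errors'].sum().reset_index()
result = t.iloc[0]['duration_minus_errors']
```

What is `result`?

968

merge on 'user' (how='inner') → 5 rows:
  user  errors    n  duration
0  Eli      16  145       492
1  Kai       4   71       201
2  Kai       3  104       201
3  Kai      17  126       201
4  Eli       0   44       492
add column duration_minus_errors = t['duration'] - t['errors']:
  user  errors    n  duration  duration_minus_errors
0  Eli      16  145       492                    476
1  Kai       4   71       201                    197
2  Kai       3  104       201                    198
3  Kai      17  126       201                    184
4  Eli       0   44       492                    492
group by user, sum of duration_minus_errors:
user
Eli    968
Kai    579
Name: duration_minus_errors, dtype: int64
reset_index():
  user  duration_minus_errors
0  Eli                    968
1  Kai                    579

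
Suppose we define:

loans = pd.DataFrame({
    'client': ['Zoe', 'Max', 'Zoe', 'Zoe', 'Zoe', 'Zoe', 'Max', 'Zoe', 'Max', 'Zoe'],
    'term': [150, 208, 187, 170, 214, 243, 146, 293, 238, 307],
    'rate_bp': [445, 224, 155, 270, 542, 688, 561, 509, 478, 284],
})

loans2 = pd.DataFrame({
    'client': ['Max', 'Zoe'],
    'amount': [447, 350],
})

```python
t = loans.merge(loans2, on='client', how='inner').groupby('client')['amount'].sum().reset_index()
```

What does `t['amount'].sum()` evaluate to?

merge on 'client' (how='inner') → 10 rows:
  client  term  rate_bp  amount
0    Zoe   150      445     350
1    Max   208      224     447
2    Zoe   187      155     350
3    Zoe   170      270     350
4    Zoe   214      542     350
5    Zoe   243      688     350
6    Max   146      561     447
7    Zoe   293      509     350
8    Max   238      478     447
9    Zoe   307      284     350
group by client, sum of amount:
client
Max    1341
Zoe    2450
Name: amount, dtype: int64
reset_index():
  client  amount
0    Max    1341
1    Zoe    2450
So sum() = 3791.

3791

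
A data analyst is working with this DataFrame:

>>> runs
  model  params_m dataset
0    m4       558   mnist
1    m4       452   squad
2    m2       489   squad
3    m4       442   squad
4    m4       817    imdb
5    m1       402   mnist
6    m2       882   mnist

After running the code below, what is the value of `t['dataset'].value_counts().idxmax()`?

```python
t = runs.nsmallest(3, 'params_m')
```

take 3 rows with smallest params_m:
  model  params_m dataset
5    m1       402   mnist
3    m4       442   squad
1    m4       452   squad
value_counts of dataset:
dataset
squad    2
mnist    1
Name: count, dtype: int64
Finally, label with the largest value = squad.

squad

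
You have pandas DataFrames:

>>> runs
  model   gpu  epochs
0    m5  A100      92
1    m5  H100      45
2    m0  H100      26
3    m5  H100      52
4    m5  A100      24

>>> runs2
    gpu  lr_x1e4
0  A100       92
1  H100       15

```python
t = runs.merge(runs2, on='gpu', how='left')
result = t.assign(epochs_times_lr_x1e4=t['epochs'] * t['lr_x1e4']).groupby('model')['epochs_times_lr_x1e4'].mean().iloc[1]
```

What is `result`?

merge on 'gpu' (how='left') → 5 rows:
  model   gpu  epochs  lr_x1e4
0    m5  A100      92       92
1    m5  H100      45       15
2    m0  H100      26       15
3    m5  H100      52       15
4    m5  A100      24       92
add column epochs_times_lr_x1e4 = t['epochs'] * t['lr_x1e4']:
  model   gpu  epochs  lr_x1e4  epochs_times_lr_x1e4
0    m5  A100      92       92                  8464
1    m5  H100      45       15                   675
2    m0  H100      26       15                   390
3    m5  H100      52       15                   780
4    m5  A100      24       92                  2208
group by model, mean of epochs_times_lr_x1e4:
model
m0     390.00
m5    3031.75
Name: epochs_times_lr_x1e4, dtype: float64

3031.75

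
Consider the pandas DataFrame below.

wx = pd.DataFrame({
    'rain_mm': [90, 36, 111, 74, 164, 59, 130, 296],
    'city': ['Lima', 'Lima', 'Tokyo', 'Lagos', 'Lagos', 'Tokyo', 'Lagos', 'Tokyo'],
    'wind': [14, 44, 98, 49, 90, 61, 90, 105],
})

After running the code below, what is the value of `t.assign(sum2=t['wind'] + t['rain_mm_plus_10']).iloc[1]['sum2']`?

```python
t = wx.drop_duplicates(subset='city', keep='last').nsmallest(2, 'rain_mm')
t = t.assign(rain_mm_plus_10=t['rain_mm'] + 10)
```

230

drop duplicate city (keep=last):
   rain_mm   city  wind
1       36   Lima    44
6      130  Lagos    90
7      296  Tokyo   105
take 2 rows with smallest rain_mm:
   rain_mm   city  wind
1       36   Lima    44
6      130  Lagos    90
add column rain_mm_plus_10 = t['rain_mm'] + 10:
   rain_mm   city  wind  rain_mm_plus_10
1       36   Lima    44               46
6      130  Lagos    90              140
add column sum2 = t['wind'] + t['rain_mm_plus_10']:
   rain_mm   city  wind  rain_mm_plus_10  sum2
1       36   Lima    44               46    90
6      130  Lagos    90              140   230
value at position 1, column 'sum2' → 230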